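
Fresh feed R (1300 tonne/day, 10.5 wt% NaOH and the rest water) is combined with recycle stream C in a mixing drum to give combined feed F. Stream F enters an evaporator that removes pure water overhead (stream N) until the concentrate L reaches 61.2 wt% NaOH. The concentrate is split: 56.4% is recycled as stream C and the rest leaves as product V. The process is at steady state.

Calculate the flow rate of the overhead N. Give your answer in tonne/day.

Overall NaOH balance (none leaves overhead): NaOH in fresh feed = NaOH in product, i.e. 1300×0.105 = (1−0.564)·L·0.612.
L = 136.5/(0.612×0.436) = 511.56 tonne/day.
Recycle C = 0.564×511.56 = 288.52 tonne/day.
Combined feed F = 1300 + 288.52 = 1588.5 tonne/day.
Overhead N = F − L = 1588.5 − 511.56 = 1077 tonne/day.

1077 tonne/day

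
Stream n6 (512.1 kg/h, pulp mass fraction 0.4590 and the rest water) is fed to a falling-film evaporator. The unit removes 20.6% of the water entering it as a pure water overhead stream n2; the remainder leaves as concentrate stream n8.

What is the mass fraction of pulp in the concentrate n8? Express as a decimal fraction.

pulp is not removed: 512.1×0.459 = 235.05 kg/h of pulp enters n8.
water entering = 512.1×0.541 = 277.05 kg/h; overhead removed = 0.206×277.05 = 57.071 kg/h.
Concentrate = 512.1 − 57.071 = 455.03 kg/h.
Mass fraction = 235.05/455.03 = 0.5166.

0.5166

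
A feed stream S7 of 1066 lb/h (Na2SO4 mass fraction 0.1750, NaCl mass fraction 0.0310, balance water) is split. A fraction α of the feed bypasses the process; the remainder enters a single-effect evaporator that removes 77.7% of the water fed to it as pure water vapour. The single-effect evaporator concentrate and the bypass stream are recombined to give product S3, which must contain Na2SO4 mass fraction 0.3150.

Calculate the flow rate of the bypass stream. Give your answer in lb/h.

All 1066×0.175 = 186.55 lb/h of Na2SO4 reaches S3, so S3 = 186.55/0.315 = 592.22 lb/h and vapour = 473.78 lb/h.
The evaporator receives (1−α)·1066 of feed at 0.794 water and removes 0.777 of that water:
0.777×0.794×(1−α)×1066 = 473.78
(1−α) = 473.78/657.66 = 0.7204;  α = 0.2796.
Bypass flow = 0.2796×1066 = 298.05 lb/h.

298 lb/h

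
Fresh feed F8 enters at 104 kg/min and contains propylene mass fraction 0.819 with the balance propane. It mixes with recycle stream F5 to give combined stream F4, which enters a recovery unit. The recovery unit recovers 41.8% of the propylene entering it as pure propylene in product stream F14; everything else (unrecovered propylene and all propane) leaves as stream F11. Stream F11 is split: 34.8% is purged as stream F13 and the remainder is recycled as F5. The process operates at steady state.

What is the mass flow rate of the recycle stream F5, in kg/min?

propane enters only via F8 and leaves only via the purge: 104×0.181 = 0.348×(propane in F11), and the recovery unit passes all propane, so propane in F4 = propane in F11 = 54.092 kg/min.
propylene in F4: m_A = 104×0.819 + (1−0.348)·(1−0.418)·m_A, so m_A = 85.176/0.6205 = 137.26 kg/min.
F11 = (1−0.418)×137.26 + 54.092 = 133.98 kg/min.
Recycle F5 = (1−0.348)×133.98 = 87.354 kg/min.

87.35 kg/min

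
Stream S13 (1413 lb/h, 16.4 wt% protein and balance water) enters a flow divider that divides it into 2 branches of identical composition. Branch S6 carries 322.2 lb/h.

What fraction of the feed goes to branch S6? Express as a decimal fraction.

0.228

Fraction to S6 = 322.2/1413 = 0.2280.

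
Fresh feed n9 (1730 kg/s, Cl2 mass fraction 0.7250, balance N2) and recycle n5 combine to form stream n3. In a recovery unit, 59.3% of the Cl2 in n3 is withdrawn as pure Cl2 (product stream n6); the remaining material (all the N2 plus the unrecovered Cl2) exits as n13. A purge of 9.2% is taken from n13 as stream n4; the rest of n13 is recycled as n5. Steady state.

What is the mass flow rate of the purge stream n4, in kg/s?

550.2 kg/s

N2 enters only via n9 and leaves only via the purge: 1730×0.275 = 0.092×(N2 in n13), and the recovery unit passes all N2, so N2 in n3 = N2 in n13 = 5171.2 kg/s.
Cl2 in n3: m_A = 1730×0.725 + (1−0.092)·(1−0.593)·m_A, so m_A = 1254.2/0.6304 = 1989.5 kg/s.
n13 = (1−0.593)×1989.5 + 5171.2 = 5980.9 kg/s.
Purge n4 = 0.092×5980.9 = 550.24 kg/s.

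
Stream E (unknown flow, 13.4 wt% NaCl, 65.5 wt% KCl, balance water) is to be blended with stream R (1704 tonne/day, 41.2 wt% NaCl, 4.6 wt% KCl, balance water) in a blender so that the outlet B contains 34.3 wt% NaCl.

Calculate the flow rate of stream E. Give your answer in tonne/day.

562.6 tonne/day

Let E be the unknown flow. Total out = 1704 + E.
NaCl balance: 702.05 + 0.134·E = 0.343·(1704 + E)
(0.134 − 0.343)·E = 0.343×1704 − 702.05 = -117.58
E = -117.58 / -0.209 = 562.56 tonne/day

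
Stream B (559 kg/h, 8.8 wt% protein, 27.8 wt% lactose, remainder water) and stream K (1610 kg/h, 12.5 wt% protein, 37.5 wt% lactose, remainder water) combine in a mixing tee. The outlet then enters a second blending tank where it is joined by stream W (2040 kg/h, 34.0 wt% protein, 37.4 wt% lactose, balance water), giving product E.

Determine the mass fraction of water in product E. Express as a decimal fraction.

Overall, product flow = 4209 kg/h.
water in = 559×0.634 + 1610×0.500 + 2040×0.286 = 1742.8 kg/h.
water fraction in E = 0.4141.

0.4141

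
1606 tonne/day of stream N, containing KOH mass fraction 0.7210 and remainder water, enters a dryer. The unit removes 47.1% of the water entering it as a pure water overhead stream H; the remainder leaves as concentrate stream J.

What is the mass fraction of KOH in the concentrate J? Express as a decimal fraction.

KOH is not removed: 1606×0.721 = 1157.9 tonne/day of KOH enters J.
water entering = 1606×0.279 = 448.07 tonne/day; overhead removed = 0.471×448.07 = 211.04 tonne/day.
Concentrate = 1606 − 211.04 = 1395 tonne/day.
Mass fraction = 1157.9/1395 = 0.8301.

0.8301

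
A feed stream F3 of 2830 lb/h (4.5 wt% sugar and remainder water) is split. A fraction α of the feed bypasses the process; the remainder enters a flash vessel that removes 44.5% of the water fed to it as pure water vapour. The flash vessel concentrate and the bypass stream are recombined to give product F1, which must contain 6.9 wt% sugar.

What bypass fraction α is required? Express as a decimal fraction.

All 2830×0.045 = 127.35 lb/h of sugar reaches F1, so F1 = 127.35/0.069 = 1845.7 lb/h and vapour = 984.35 lb/h.
The evaporator receives (1−α)·2830 of feed at 0.955 water and removes 0.445 of that water:
0.445×0.955×(1−α)×2830 = 984.35
(1−α) = 984.35/1202.7 = 0.8185;  α = 0.1815.

0.182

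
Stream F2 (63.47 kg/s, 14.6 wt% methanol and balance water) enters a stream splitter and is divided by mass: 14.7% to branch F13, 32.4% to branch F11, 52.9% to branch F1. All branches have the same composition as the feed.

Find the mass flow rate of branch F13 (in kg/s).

9.33 kg/s

Branch F13 flow = 0.147×63.47 = 9.3301 kg/s.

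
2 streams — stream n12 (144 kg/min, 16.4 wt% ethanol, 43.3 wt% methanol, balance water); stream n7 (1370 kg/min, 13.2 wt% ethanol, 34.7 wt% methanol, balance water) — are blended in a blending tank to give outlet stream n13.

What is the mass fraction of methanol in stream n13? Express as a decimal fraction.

0.355

Total flow out = 144 + 1370 = 1514 kg/min.
methanol in = 144×0.433 + 1370×0.347 = 537.74 kg/min.
methanol mass fraction in n13 = 537.74/1514 = 0.355.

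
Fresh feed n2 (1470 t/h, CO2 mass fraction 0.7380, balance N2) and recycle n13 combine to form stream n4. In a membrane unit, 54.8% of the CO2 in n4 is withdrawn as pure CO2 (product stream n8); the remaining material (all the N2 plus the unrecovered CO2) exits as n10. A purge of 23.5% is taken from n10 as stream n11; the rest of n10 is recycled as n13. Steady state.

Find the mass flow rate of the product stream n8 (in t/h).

908.7 t/h

CO2 in n4: m_A = 1470×0.738 + (1−0.235)·(1−0.548)·m_A, so m_A = 1084.9/0.6542 = 1658.2 t/h.
Product n8 = 0.548×1658.2 = 908.72 t/h.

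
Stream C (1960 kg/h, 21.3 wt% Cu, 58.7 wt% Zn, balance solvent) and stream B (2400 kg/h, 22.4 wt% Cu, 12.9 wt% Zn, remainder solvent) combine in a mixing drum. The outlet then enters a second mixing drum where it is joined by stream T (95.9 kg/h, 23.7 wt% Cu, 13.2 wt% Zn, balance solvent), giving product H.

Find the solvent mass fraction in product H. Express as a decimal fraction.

Overall, product flow = 4455.9 kg/h.
solvent in = 1960×0.200 + 2400×0.647 + 95.9×0.631 = 2005.3 kg/h.
solvent fraction in H = 0.4500.

0.4500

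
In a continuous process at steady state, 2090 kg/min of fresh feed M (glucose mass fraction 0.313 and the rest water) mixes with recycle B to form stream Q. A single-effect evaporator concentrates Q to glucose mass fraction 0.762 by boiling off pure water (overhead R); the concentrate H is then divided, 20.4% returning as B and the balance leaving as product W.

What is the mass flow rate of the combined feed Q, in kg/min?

Overall glucose balance (none leaves overhead): glucose in fresh feed = glucose in product, i.e. 2090×0.313 = (1−0.204)·H·0.762.
H = 654.17/(0.762×0.796) = 1078.5 kg/min.
Recycle B = 0.204×1078.5 = 220.02 kg/min.
Combined feed Q = 2090 + 220.02 = 2310 kg/min.

2310 kg/min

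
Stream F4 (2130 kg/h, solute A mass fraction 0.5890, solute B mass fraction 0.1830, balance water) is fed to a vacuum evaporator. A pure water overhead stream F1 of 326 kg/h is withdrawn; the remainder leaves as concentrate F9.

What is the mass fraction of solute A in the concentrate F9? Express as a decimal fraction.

0.6954

solute A is not removed: 2130×0.589 = 1254.6 kg/h of solute A enters F9.
Concentrate = 2130 − 326 = 1804 kg/h.
Mass fraction = 1254.6/1804 = 0.6954.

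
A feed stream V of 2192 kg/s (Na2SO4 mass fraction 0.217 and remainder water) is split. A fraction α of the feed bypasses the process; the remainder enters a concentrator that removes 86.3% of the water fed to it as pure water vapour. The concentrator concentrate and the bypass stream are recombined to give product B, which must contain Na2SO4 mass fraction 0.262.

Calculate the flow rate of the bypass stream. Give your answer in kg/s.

All 2192×0.217 = 475.66 kg/s of Na2SO4 reaches B, so B = 475.66/0.262 = 1815.5 kg/s and vapour = 376.49 kg/s.
The evaporator receives (1−α)·2192 of feed at 0.783 water and removes 0.863 of that water:
0.863×0.783×(1−α)×2192 = 376.49
(1−α) = 376.49/1481.2 = 0.2542;  α = 0.7458.
Bypass flow = 0.7458×2192 = 1634.8 kg/s.

1635 kg/s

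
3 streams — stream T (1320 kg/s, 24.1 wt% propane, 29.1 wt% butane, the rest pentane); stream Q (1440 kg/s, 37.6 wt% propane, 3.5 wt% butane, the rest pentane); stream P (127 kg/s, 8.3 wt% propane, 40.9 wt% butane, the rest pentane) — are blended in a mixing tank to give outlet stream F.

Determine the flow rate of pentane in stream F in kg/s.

1530 kg/s

pentane out = pentane in = 1320×0.468 + 1440×0.589 + 127×0.508 = 1530.4 kg/s.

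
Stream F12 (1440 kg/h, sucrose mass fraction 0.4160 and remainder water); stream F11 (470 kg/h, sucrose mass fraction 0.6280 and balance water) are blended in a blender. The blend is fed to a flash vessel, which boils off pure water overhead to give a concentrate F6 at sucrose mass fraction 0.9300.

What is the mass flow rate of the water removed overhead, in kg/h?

sucrose entering = 1440×0.416 + 470×0.628 = 894.2 kg/h.
All sucrose reports to F6, so F6 = 894.2/0.930 = 961.51 kg/h.
Total feed = 1910 kg/h; overhead = 1910 − 961.51 = 948.49 kg/h.

948.5 kg/h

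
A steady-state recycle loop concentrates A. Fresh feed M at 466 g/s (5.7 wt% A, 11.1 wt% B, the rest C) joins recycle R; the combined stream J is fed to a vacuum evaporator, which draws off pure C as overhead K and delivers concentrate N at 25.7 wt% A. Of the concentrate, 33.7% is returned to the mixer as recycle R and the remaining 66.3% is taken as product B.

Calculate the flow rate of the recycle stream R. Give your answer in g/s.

52.53 g/s

Overall A balance (none leaves overhead): A in fresh feed = A in product, i.e. 466×0.057 = (1−0.337)·N·0.257.
N = 26.562/(0.257×0.663) = 155.89 g/s.
Recycle R = 0.337×155.89 = 52.534 g/s.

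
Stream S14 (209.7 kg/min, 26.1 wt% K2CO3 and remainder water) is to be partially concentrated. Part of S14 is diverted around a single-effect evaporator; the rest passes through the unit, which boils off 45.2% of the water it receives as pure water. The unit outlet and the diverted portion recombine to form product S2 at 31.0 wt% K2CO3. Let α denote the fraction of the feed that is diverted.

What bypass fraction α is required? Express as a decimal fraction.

0.527

All 209.7×0.261 = 54.732 kg/min of K2CO3 reaches S2, so S2 = 54.732/0.310 = 176.55 kg/min and vapour = 33.146 kg/min.
The evaporator receives (1−α)·209.7 of feed at 0.739 water and removes 0.452 of that water:
0.452×0.739×(1−α)×209.7 = 33.146
(1−α) = 33.146/70.046 = 0.4732;  α = 0.5268.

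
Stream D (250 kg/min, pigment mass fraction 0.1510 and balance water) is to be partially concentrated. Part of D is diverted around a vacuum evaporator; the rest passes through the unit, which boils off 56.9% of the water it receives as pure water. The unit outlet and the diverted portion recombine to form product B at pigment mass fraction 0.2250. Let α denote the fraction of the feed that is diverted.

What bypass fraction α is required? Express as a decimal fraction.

All 250×0.151 = 37.75 kg/min of pigment reaches B, so B = 37.75/0.225 = 167.78 kg/min and vapour = 82.222 kg/min.
The evaporator receives (1−α)·250 of feed at 0.849 water and removes 0.569 of that water:
0.569×0.849×(1−α)×250 = 82.222
(1−α) = 82.222/120.77 = 0.6808;  α = 0.3192.

0.319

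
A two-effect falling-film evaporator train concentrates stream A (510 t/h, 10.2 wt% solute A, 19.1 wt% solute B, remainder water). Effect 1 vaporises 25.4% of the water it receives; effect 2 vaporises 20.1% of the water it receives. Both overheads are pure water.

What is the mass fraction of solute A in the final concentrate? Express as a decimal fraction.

water in feed = 510×0.707 = 360.57 t/h.
After stage 1: water left = (1−0.254)×360.57 = 268.99; stream total = 418.42 t/h.
After stage 2: water left = (1−0.201)×268.99 = 214.92; final concentrate = 364.35 t/h.
solute A fraction = 52.02/364.35 = 0.1428.

0.1428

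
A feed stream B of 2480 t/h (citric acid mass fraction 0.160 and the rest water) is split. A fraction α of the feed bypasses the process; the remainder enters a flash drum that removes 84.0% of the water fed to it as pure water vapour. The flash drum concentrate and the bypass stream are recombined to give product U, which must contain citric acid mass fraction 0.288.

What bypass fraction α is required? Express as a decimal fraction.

All 2480×0.160 = 396.8 t/h of citric acid reaches U, so U = 396.8/0.288 = 1377.8 t/h and vapour = 1102.2 t/h.
The evaporator receives (1−α)·2480 of feed at 0.840 water and removes 0.840 of that water:
0.840×0.840×(1−α)×2480 = 1102.2
(1−α) = 1102.2/1749.9 = 0.6299;  α = 0.3701.

0.370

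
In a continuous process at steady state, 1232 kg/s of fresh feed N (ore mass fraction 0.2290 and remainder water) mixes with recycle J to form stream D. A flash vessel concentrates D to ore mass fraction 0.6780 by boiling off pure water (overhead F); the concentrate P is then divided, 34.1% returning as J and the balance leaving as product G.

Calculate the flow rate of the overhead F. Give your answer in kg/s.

Overall ore balance (none leaves overhead): ore in fresh feed = ore in product, i.e. 1232×0.229 = (1−0.341)·P·0.678.
P = 282.13/(0.678×0.659) = 631.44 kg/s.
Recycle J = 0.341×631.44 = 215.32 kg/s.
Combined feed D = 1232 + 215.32 = 1447.3 kg/s.
Overhead F = D − P = 1447.3 − 631.44 = 815.88 kg/s.

815.9 kg/s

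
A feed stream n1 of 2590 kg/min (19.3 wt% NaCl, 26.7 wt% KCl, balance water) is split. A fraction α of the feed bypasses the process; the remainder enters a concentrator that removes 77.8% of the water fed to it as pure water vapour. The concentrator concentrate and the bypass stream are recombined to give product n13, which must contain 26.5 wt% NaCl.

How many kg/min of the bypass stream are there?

All 2590×0.193 = 499.87 kg/min of NaCl reaches n13, so n13 = 499.87/0.265 = 1886.3 kg/min and vapour = 703.7 kg/min.
The evaporator receives (1−α)·2590 of feed at 0.540 water and removes 0.778 of that water:
0.778×0.540×(1−α)×2590 = 703.7
(1−α) = 703.7/1088.1 = 0.6467;  α = 0.3533.
Bypass flow = 0.3533×2590 = 915.01 kg/min.

915 kg/min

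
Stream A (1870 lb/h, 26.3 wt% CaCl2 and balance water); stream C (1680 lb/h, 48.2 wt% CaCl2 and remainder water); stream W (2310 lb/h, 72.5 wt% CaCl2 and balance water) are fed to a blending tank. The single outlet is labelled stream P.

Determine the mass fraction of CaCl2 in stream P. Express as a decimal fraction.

Total flow out = 1870 + 1680 + 2310 = 5860 lb/h.
CaCl2 in = 1870×0.263 + 1680×0.482 + 2310×0.725 = 2976.3 lb/h.
CaCl2 mass fraction in P = 2976.3/5860 = 0.5079.

0.5079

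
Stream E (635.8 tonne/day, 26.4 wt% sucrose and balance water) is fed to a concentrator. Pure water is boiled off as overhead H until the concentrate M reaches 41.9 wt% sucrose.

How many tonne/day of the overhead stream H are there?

sucrose is conserved: 635.8×0.264 = 167.85 tonne/day all reports to the concentrate.
Concentrate = 167.85/(target fraction) = 400.6 tonne/day.
Overhead = 635.8 − 400.6 = 235.2 tonne/day.

235.2 tonne/day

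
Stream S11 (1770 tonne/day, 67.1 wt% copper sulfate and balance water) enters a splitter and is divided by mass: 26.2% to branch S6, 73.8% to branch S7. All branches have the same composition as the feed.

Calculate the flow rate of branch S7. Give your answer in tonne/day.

Branch S7 flow = 0.738×1770 = 1306.3 tonne/day.

1306 tonne/day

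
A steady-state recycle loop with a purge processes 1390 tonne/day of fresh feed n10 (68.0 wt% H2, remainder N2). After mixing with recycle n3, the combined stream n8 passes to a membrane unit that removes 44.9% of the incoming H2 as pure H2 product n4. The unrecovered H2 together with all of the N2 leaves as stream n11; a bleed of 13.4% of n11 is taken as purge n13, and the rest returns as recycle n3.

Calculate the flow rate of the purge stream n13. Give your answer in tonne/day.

N2 enters only via n10 and leaves only via the purge: 1390×0.320 = 0.134×(N2 in n11), and the membrane unit passes all N2, so N2 in n8 = N2 in n11 = 3319.4 tonne/day.
H2 in n8: m_A = 1390×0.680 + (1−0.134)·(1−0.449)·m_A, so m_A = 945.2/0.5228 = 1807.8 tonne/day.
n11 = (1−0.449)×1807.8 + 3319.4 = 4315.5 tonne/day.
Purge n13 = 0.134×4315.5 = 578.28 tonne/day.

578.3 tonne/day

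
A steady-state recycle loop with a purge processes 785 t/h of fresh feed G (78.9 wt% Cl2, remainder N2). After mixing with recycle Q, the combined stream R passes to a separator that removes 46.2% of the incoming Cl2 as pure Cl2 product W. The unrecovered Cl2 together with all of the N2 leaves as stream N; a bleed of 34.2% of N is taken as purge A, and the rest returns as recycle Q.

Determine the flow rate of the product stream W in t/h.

443 t/h

Cl2 in R: m_A = 785×0.789 + (1−0.342)·(1−0.462)·m_A, so m_A = 619.37/0.6460 = 958.78 t/h.
Product W = 0.462×958.78 = 442.95 t/h.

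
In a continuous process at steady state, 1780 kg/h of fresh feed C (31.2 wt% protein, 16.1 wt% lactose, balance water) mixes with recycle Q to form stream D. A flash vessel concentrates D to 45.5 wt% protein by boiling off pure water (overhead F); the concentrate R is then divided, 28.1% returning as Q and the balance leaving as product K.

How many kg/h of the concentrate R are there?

1698 kg/h

Overall protein balance (none leaves overhead): protein in fresh feed = protein in product, i.e. 1780×0.312 = (1−0.281)·R·0.455.
R = 555.36/(0.455×0.719) = 1697.6 kg/h.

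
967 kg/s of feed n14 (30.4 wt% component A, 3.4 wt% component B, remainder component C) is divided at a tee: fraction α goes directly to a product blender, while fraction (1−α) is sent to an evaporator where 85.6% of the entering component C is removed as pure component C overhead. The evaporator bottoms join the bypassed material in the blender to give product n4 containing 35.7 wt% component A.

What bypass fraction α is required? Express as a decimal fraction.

0.738

All 967×0.304 = 293.97 kg/s of component A reaches n4, so n4 = 293.97/0.357 = 823.44 kg/s and vapour = 143.56 kg/s.
The evaporator receives (1−α)·967 of feed at 0.662 component C and removes 0.856 of that component C:
0.856×0.662×(1−α)×967 = 143.56
(1−α) = 143.56/547.97 = 0.2620;  α = 0.7380.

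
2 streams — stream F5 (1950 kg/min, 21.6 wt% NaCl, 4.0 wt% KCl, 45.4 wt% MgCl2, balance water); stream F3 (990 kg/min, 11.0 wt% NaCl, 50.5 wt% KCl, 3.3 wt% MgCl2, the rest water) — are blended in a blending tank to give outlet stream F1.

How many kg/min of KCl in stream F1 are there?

KCl out = KCl in = 1950×0.040 + 990×0.505 = 577.95 kg/min.

578 kg/min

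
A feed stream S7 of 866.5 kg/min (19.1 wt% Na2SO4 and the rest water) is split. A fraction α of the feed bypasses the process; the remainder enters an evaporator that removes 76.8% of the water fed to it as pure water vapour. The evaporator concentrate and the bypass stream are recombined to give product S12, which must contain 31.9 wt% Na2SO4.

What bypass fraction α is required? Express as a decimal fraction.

0.354

All 866.5×0.191 = 165.5 kg/min of Na2SO4 reaches S12, so S12 = 165.5/0.319 = 518.81 kg/min and vapour = 347.69 kg/min.
The evaporator receives (1−α)·866.5 of feed at 0.809 water and removes 0.768 of that water:
0.768×0.809×(1−α)×866.5 = 347.69
(1−α) = 347.69/538.37 = 0.6458;  α = 0.3542.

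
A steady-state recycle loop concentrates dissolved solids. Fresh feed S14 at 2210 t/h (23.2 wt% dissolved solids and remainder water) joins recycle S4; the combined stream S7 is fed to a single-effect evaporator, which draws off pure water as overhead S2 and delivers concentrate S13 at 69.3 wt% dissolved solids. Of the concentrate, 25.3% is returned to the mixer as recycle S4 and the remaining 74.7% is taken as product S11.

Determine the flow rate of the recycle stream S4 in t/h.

250.6 t/h

Overall dissolved solids balance (none leaves overhead): dissolved solids in fresh feed = dissolved solids in product, i.e. 2210×0.232 = (1−0.253)·S13·0.693.
S13 = 512.72/(0.693×0.747) = 990.44 t/h.
Recycle S4 = 0.253×990.44 = 250.58 t/h.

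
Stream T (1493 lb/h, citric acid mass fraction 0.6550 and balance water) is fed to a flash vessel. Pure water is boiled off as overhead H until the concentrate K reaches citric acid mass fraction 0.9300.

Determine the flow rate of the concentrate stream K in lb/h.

citric acid is conserved: 1493×0.655 = 977.92 lb/h all reports to the concentrate.
Concentrate = 977.92/(target fraction) = 1051.5 lb/h.

1052 lb/h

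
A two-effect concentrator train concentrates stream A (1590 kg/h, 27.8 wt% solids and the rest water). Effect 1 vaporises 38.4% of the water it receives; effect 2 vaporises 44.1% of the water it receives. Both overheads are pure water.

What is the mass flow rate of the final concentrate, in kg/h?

837.3 kg/h

water in feed = 1590×0.722 = 1148 kg/h.
After stage 1: water left = (1−0.384)×1148 = 707.16; stream total = 1149.2 kg/h.
After stage 2: water left = (1−0.441)×707.16 = 395.3; final concentrate = 837.32 kg/h.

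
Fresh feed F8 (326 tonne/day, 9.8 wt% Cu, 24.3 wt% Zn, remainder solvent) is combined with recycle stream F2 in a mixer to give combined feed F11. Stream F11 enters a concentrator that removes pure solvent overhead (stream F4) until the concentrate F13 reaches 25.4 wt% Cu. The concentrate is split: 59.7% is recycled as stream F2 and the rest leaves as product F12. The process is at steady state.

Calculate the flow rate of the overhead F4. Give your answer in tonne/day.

Overall Cu balance (none leaves overhead): Cu in fresh feed = Cu in product, i.e. 326×0.098 = (1−0.597)·F13·0.254.
F13 = 31.948/(0.254×0.403) = 312.11 tonne/day.
Recycle F2 = 0.597×312.11 = 186.33 tonne/day.
Combined feed F11 = 326 + 186.33 = 512.33 tonne/day.
Overhead F4 = F11 − F13 = 512.33 − 312.11 = 200.22 tonne/day.

200.2 tonne/day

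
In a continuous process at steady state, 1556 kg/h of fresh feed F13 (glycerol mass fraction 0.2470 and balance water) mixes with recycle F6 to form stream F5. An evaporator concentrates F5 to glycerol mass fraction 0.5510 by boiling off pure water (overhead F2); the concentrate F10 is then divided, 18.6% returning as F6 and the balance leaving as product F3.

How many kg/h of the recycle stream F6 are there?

Overall glycerol balance (none leaves overhead): glycerol in fresh feed = glycerol in product, i.e. 1556×0.247 = (1−0.186)·F10·0.551.
F10 = 384.33/(0.551×0.814) = 856.9 kg/h.
Recycle F6 = 0.186×856.9 = 159.38 kg/h.

159.4 kg/h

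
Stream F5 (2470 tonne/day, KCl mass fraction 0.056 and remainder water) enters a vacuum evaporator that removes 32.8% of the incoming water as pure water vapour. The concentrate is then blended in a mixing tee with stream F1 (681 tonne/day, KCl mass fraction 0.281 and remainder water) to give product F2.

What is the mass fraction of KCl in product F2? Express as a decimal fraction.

Vapour removed = 0.328×0.944×2470 = 764.79 tonne/day; concentrate = 1705.2 tonne/day.
KCl reaching the mixer = 138.32 (from concentrate) + 681×0.281 = 329.68 tonne/day.
Product flow = 1705.2 + 681 = 2386.2 tonne/day; KCl fraction = 0.138.

0.138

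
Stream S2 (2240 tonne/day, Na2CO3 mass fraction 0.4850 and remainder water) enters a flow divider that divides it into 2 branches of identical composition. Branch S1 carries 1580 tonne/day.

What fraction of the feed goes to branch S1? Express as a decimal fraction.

Fraction to S1 = 1580/2240 = 0.7054.

0.705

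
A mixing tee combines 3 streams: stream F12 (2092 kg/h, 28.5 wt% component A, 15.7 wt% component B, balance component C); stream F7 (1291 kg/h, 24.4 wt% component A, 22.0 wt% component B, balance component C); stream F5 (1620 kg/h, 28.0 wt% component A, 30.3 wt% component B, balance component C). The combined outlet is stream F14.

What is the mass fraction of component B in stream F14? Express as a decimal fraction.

0.2205

Total flow out = 2092 + 1291 + 1620 = 5003 kg/h.
component B in = 2092×0.157 + 1291×0.220 + 1620×0.303 = 1103.3 kg/h.
component B mass fraction in F14 = 1103.3/5003 = 0.2205.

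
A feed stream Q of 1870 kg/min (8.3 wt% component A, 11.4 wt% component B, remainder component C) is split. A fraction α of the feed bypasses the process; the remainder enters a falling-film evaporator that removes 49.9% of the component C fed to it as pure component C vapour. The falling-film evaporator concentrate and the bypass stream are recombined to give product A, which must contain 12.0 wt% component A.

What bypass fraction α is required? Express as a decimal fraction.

0.231

All 1870×0.083 = 155.21 kg/min of component A reaches A, so A = 155.21/0.120 = 1293.4 kg/min and vapour = 576.58 kg/min.
The evaporator receives (1−α)·1870 of feed at 0.803 component C and removes 0.499 of that component C:
0.499×0.803×(1−α)×1870 = 576.58
(1−α) = 576.58/749.3 = 0.7695;  α = 0.2305.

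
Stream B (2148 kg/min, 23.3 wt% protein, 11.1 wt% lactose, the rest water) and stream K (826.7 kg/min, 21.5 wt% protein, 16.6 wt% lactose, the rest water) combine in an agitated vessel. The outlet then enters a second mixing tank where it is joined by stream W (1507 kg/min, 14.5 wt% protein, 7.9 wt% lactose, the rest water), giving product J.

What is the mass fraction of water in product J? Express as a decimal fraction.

Overall, product flow = 4481.7 kg/min.
water in = 2148×0.656 + 826.7×0.619 + 1507×0.776 = 3090.2 kg/min.
water fraction in J = 0.690.

0.690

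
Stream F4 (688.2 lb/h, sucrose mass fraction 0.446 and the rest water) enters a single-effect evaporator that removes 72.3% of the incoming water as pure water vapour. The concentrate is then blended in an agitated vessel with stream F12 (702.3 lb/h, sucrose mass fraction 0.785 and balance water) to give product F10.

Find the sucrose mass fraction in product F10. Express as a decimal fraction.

Vapour removed = 0.723×0.554×688.2 = 275.65 lb/h; concentrate = 412.55 lb/h.
sucrose reaching the mixer = 306.94 (from concentrate) + 702.3×0.785 = 858.24 lb/h.
Product flow = 412.55 + 702.3 = 1114.8 lb/h; sucrose fraction = 0.770.

0.770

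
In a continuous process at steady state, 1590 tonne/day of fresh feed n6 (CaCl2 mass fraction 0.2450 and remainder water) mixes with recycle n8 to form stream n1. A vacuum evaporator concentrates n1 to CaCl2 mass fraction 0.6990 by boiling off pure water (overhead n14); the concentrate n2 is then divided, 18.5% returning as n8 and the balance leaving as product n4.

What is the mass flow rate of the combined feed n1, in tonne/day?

1717 tonne/day

Overall CaCl2 balance (none leaves overhead): CaCl2 in fresh feed = CaCl2 in product, i.e. 1590×0.245 = (1−0.185)·n2·0.699.
n2 = 389.55/(0.699×0.815) = 683.8 tonne/day.
Recycle n8 = 0.185×683.8 = 126.5 tonne/day.
Combined feed n1 = 1590 + 126.5 = 1716.5 tonne/day.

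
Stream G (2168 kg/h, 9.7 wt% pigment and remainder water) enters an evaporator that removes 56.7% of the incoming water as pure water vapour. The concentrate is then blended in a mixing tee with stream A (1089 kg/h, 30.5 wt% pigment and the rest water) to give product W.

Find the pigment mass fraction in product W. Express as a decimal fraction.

Vapour removed = 0.567×0.903×2168 = 1110 kg/h; concentrate = 1058 kg/h.
pigment reaching the mixer = 210.3 (from concentrate) + 1089×0.305 = 542.44 kg/h.
Product flow = 1058 + 1089 = 2147 kg/h; pigment fraction = 0.2527.

0.2527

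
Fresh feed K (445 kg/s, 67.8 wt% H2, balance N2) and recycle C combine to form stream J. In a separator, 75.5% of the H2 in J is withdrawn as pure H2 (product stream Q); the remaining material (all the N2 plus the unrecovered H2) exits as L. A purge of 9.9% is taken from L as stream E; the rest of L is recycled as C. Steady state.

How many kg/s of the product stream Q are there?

292.3 kg/s

H2 in J: m_A = 445×0.678 + (1−0.099)·(1−0.755)·m_A, so m_A = 301.71/0.7793 = 387.18 kg/s.
Product Q = 0.755×387.18 = 292.32 kg/s.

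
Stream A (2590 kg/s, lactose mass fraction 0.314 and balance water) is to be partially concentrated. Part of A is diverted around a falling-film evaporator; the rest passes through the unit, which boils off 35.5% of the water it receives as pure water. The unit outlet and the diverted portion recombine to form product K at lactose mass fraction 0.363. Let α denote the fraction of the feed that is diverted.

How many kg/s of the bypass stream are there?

1154 kg/s

All 2590×0.314 = 813.26 kg/s of lactose reaches K, so K = 813.26/0.363 = 2240.4 kg/s and vapour = 349.61 kg/s.
The evaporator receives (1−α)·2590 of feed at 0.686 water and removes 0.355 of that water:
0.355×0.686×(1−α)×2590 = 349.61
(1−α) = 349.61/630.74 = 0.5543;  α = 0.4457.
Bypass flow = 0.4457×2590 = 1154.4 kg/s.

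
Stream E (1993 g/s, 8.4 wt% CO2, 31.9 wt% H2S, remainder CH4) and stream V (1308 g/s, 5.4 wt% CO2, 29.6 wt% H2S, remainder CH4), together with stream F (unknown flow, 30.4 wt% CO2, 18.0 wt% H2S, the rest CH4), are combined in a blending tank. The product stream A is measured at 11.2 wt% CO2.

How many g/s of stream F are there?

Let F be the unknown flow. Total out = 3301 + F.
CO2 balance: 238.04 + 0.304·F = 0.112·(3301 + F)
(0.304 − 0.112)·F = 0.112×3301 − 238.04 = 131.67
F = 131.67 / 0.192 = 685.77 g/s

685.8 g/s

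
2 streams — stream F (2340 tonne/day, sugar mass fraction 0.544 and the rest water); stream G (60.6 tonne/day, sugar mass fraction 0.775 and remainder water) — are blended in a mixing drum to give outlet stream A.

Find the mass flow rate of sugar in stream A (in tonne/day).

sugar out = sugar in = 2340×0.544 + 60.6×0.775 = 1319.9 tonne/day.

1320 tonne/day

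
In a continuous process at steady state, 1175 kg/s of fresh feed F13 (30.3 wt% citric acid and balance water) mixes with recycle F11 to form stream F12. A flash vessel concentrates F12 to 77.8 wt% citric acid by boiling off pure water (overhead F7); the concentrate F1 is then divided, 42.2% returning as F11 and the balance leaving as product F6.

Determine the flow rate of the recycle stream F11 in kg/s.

Overall citric acid balance (none leaves overhead): citric acid in fresh feed = citric acid in product, i.e. 1175×0.303 = (1−0.422)·F1·0.778.
F1 = 356.02/(0.778×0.578) = 791.72 kg/s.
Recycle F11 = 0.422×791.72 = 334.11 kg/s.

334.1 kg/s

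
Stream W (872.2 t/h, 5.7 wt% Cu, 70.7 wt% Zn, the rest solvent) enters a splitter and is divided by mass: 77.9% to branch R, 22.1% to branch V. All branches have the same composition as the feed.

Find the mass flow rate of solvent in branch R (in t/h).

Branch R total = 0.779×872.2 = 679.44 t/h.
solvent in R = 0.236×679.44 = 160.35 t/h.

160.3 t/h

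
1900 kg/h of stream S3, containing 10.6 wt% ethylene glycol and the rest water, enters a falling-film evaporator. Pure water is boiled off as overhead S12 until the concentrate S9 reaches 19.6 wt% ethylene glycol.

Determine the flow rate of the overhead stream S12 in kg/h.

ethylene glycol is conserved: 1900×0.106 = 201.4 kg/h all reports to the concentrate.
Concentrate = 201.4/(target fraction) = 1027.6 kg/h.
Overhead = 1900 − 1027.6 = 872.45 kg/h.

872.4 kg/h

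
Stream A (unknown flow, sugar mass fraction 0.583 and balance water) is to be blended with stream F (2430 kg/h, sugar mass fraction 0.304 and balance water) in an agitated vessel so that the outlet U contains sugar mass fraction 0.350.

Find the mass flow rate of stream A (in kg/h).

479.7 kg/h

Let A be the unknown flow. Total out = 2430 + A.
sugar balance: 738.72 + 0.583·A = 0.350·(2430 + A)
(0.583 − 0.350)·A = 0.350×2430 − 738.72 = 111.78
A = 111.78 / 0.233 = 479.74 kg/h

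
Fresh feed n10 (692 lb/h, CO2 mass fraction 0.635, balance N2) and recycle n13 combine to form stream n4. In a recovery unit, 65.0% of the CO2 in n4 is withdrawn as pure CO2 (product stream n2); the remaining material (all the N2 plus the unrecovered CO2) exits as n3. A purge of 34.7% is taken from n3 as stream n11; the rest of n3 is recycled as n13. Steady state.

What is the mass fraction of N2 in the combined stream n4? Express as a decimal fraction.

N2 enters only via n10 and leaves only via the purge: 692×0.365 = 0.347×(N2 in n3), and the recovery unit passes all N2, so N2 in n4 = N2 in n3 = 727.9 lb/h.
CO2 in n4: m_A = 692×0.635 + (1−0.347)·(1−0.650)·m_A, so m_A = 439.42/0.7714 = 569.6 lb/h.
n4 = 569.6 + 727.9 = 1297.5 lb/h.
N2 fraction in n4 = 727.9/1297.5 = 0.561.

0.561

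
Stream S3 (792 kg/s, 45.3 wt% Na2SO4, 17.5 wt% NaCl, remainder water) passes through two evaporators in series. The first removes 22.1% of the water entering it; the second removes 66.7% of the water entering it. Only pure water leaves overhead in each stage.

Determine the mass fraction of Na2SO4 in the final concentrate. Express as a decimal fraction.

water in feed = 792×0.372 = 294.62 kg/s.
After stage 1: water left = (1−0.221)×294.62 = 229.51; stream total = 726.89 kg/s.
After stage 2: water left = (1−0.667)×229.51 = 76.428; final concentrate = 573.8 kg/s.
Na2SO4 fraction = 358.78/573.8 = 0.625.

0.625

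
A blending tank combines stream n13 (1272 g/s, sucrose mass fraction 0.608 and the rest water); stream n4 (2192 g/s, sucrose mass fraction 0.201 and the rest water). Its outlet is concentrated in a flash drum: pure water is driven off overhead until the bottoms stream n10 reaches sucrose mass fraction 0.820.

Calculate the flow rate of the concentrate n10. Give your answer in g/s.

sucrose entering = 1272×0.608 + 2192×0.201 = 1214 g/s.
All sucrose reports to n10, so n10 = 1214/0.820 = 1480.4 g/s.

1480 g/s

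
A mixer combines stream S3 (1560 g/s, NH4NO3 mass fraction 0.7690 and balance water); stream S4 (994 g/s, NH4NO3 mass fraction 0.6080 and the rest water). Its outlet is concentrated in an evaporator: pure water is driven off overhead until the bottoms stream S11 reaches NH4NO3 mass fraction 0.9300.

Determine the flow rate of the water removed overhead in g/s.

614.2 g/s

NH4NO3 entering = 1560×0.769 + 994×0.608 = 1804 g/s.
All NH4NO3 reports to S11, so S11 = 1804/0.930 = 1939.8 g/s.
Total feed = 2554 g/s; overhead = 2554 − 1939.8 = 614.22 g/s.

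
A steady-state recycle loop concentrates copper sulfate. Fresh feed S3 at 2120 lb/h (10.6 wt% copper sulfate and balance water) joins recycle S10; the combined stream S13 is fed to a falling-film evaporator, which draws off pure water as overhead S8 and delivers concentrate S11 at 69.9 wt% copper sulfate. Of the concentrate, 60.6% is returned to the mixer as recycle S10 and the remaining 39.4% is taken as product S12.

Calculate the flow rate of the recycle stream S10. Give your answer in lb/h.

Overall copper sulfate balance (none leaves overhead): copper sulfate in fresh feed = copper sulfate in product, i.e. 2120×0.106 = (1−0.606)·S11·0.699.
S11 = 224.72/(0.699×0.394) = 815.96 lb/h.
Recycle S10 = 0.606×815.96 = 494.47 lb/h.

494.5 lb/h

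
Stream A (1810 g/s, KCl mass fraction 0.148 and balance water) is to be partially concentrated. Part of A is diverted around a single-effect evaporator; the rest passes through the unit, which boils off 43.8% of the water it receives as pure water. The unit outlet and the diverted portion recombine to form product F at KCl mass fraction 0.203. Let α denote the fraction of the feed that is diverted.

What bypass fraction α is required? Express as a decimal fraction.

0.274

All 1810×0.148 = 267.88 g/s of KCl reaches F, so F = 267.88/0.203 = 1319.6 g/s and vapour = 490.39 g/s.
The evaporator receives (1−α)·1810 of feed at 0.852 water and removes 0.438 of that water:
0.438×0.852×(1−α)×1810 = 490.39
(1−α) = 490.39/675.45 = 0.7260;  α = 0.2740.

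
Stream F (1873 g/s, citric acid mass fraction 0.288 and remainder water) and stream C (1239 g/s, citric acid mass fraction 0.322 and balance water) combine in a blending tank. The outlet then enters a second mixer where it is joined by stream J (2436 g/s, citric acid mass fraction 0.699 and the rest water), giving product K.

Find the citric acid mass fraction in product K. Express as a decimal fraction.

Overall, product flow = 5548 g/s.
citric acid in = 1873×0.288 + 1239×0.322 + 2436×0.699 = 2641.1 g/s.
citric acid fraction in K = 0.476.

0.476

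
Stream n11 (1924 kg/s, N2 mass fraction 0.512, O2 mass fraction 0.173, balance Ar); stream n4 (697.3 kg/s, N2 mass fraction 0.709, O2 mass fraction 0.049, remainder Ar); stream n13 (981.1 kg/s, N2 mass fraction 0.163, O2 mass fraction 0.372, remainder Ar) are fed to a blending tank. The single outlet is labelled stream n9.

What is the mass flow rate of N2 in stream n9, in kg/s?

N2 out = N2 in = 1924×0.512 + 697.3×0.709 + 981.1×0.163 = 1639.4 kg/s.

1639 kg/s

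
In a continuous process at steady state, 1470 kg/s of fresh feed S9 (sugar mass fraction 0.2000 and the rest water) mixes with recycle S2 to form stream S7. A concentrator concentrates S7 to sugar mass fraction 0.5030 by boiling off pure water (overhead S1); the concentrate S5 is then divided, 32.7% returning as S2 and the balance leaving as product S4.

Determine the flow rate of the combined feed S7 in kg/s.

Overall sugar balance (none leaves overhead): sugar in fresh feed = sugar in product, i.e. 1470×0.200 = (1−0.327)·S5·0.503.
S5 = 294/(0.503×0.673) = 868.49 kg/s.
Recycle S2 = 0.327×868.49 = 284 kg/s.
Combined feed S7 = 1470 + 284 = 1754 kg/s.

1754 kg/s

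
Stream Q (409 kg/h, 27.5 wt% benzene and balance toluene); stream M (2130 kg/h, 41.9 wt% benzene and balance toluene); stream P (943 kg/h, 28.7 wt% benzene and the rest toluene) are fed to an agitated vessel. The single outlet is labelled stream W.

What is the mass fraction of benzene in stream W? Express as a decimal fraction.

Total flow out = 409 + 2130 + 943 = 3482 kg/h.
benzene in = 409×0.275 + 2130×0.419 + 943×0.287 = 1275.6 kg/h.
benzene mass fraction in W = 1275.6/3482 = 0.366.

0.366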